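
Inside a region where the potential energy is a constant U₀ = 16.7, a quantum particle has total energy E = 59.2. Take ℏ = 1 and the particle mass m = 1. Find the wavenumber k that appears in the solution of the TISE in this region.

k = 9.22

With E > U₀ the solution is oscillatory, ψ ∝ e^{±ikx} with k = √(2m(E − U₀))/ℏ.
k = √(2 × 1 × 42.5) = 9.220.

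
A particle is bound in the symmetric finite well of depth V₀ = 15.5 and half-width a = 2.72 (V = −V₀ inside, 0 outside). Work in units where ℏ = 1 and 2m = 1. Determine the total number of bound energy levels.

The dimensionless depth is z₀ = a√(2mV₀)/ℏ = 2.72 × √(15.50) = 10.71.
A new bound state (alternating even/odd) appears each time z₀ passes a multiple of π/2, so N = ⌊2z₀/π⌋ + 1 = ⌊6.817⌋ + 1 = 7.

N = 7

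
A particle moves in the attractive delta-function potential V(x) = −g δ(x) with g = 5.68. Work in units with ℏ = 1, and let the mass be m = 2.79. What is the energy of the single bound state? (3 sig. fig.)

E = -45.0

For x ≠ 0 the bound state is ψ ∝ e^{−κ|x|}; integrating the TISE across the delta gives the cusp condition 2κ = 2mg/ℏ², so κ = 15.85.
Then E = −ℏ²κ²/(2m) = −mg²/(2ℏ²) = -45.01.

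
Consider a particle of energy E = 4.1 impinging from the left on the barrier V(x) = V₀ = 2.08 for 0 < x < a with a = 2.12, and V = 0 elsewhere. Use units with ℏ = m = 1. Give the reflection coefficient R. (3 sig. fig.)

Above the barrier the interior wavenumber is k₂ = √(2m(E − V₀))/ℏ = 2.010, giving phase k₂a = 4.261.
T = [1 + V₀² sin²(k₂a) / (4E(E − V₀))]⁻¹ = 1/1.106 = 0.904.
R = 1 − T = 0.0956.

R = 0.0956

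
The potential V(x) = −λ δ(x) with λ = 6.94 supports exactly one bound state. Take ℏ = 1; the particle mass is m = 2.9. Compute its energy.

E = -69.8

The bound state is ψ(x) = √κ e^{−κ|x|}. The derivative jump ψ'(0⁺) − ψ'(0⁻) = −(2mλ/ℏ²)ψ(0) fixes κ = mλ/ℏ² = 20.13.
Then E = −ℏ²κ²/(2m) = −mλ²/(2ℏ²) = -69.84.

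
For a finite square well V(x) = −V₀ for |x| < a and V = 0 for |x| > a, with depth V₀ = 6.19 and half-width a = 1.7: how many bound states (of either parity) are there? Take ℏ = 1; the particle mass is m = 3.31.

Define the well-strength parameter z₀ = (a/ℏ)√(2mV₀) = 1.7 × √(2·3.31·6.19) = 10.88.
The even/odd transcendental equations gain one root per π/2 in z₀, giving N = 1 + ⌊2z₀/π⌋ = 1 + ⌊6.928⌋ = 7.

N = 7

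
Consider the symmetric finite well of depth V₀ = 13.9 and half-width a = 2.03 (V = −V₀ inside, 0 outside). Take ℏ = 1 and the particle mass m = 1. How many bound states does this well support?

N = 7

The dimensionless depth is z₀ = a√(2mV₀)/ℏ = 2.03 × √(27.80) = 10.70.
The even/odd transcendental equations gain one root per π/2 in z₀, giving N = 1 + ⌊2z₀/π⌋ = 1 + ⌊6.814⌋ = 7.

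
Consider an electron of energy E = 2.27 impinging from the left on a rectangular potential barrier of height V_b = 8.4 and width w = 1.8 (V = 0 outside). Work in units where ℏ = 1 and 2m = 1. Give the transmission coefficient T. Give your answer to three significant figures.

T = 0.000425

E < V_b: inside the barrier ψ ∝ e^{±κx} with κ = √(2m(V_b − E))/ℏ = 2.476.
κw = 4.457, sinh(κw) = 43.09.
Matching ψ, ψ′ at both faces gives T = [1 + V_b² sinh²(κw) / (4E(V_b − E))]⁻¹ = 1/2355 = 0.000425.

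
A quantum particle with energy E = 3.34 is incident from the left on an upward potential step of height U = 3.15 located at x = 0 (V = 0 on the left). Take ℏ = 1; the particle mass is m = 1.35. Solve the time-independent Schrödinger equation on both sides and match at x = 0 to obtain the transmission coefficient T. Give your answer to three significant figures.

On each side the TISE gives plane waves with k = √(2m(E − V))/ℏ: k₁ = √(2·1.35·3.34) = 3.003, k₂ = √(2·1.35·0.19) = 0.7162.
Continuity of ψ and ψ′ at the step yields the reflection amplitude r = (k₁ − k₂)/(k₁ + k₂) = 0.6148; thus R = |r|² = 0.3780, T = 0.6220.

T = 0.622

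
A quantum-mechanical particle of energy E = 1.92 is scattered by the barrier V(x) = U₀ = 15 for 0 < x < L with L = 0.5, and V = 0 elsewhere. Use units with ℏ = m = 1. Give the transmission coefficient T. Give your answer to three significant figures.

E < U₀: inside the barrier ψ ∝ e^{±κx} with κ = √(2m(U₀ − E))/ℏ = 5.115.
κL = 2.557, sinh(κL) = 6.412.
The exact tunnelling result is T⁻¹ = 1 + U₀² sinh²(κL) / [4E(U₀ − E)] = 93.09, so T = 0.0107.

T = 0.0107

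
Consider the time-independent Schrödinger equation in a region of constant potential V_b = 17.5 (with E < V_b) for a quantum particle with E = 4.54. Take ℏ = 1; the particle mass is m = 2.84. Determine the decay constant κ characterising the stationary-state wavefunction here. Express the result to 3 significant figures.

κ = 8.58

Since E < V_b the TISE in this region is ψ'' = κ²ψ with κ = √(2m(V_b − E))/ℏ.
κ = √(2 × 2.84 × 12.96) = 8.580.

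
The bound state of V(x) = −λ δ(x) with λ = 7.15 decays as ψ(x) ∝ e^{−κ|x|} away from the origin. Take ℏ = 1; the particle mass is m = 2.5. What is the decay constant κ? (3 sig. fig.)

κ = 17.9

Integrating the TISE across x = 0 gives the cusp condition ψ'(0⁺) − ψ'(0⁻) = −(2mλ/ℏ²)ψ(0).
With ψ ∝ e^{−κ|x|} this yields −2κ = −2mλ/ℏ², so κ = mλ/ℏ² = 17.88.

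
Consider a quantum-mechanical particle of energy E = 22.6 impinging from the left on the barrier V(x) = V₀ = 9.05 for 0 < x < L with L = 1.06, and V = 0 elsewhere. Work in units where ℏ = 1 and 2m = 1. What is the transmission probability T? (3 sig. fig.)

Above the barrier the interior wavenumber is k₂ = √(2m(E − V₀))/ℏ = 3.681, giving phase k₂L = 3.902.
T = [1 + V₀² sin²(k₂L) / (4E(E − V₀))]⁻¹ = 1/1.032 = 0.969.

T = 0.969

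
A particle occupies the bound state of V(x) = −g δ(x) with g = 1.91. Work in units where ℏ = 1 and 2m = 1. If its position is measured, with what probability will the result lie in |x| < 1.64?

P = 0.956

The normalised bound state is ψ = √κ e^{−κ|x|} with κ = mg/ℏ² = 0.9550.
P(|x| < d) = ∫_{−d}^{d} κ e^{−2κ|x|} dx = 1 − e^{−2κd} = 1 − e^{−3.132} = 0.9564.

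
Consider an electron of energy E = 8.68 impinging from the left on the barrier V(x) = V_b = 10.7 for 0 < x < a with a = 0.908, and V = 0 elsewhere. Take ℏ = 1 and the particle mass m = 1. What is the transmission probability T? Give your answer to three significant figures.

Since E < V_b the interior solution is evanescent with decay constant κ = √(2m(V_b − E))/ℏ = 2.010.
κa = 1.825, sinh(κa) = 3.021.
Matching ψ, ψ′ at both faces gives T = [1 + V_b² sinh²(κa) / (4E(V_b − E))]⁻¹ = 1/15.90 = 0.0629.

T = 0.0629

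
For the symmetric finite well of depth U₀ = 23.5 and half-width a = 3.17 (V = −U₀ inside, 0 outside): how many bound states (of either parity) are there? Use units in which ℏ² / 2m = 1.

The dimensionless depth is z₀ = a√(2mU₀)/ℏ = 3.17 × √(23.50) = 15.37.
A new bound state (alternating even/odd) appears each time z₀ passes a multiple of π/2, so N = ⌊2z₀/π⌋ + 1 = ⌊9.783⌋ + 1 = 10.

N = 10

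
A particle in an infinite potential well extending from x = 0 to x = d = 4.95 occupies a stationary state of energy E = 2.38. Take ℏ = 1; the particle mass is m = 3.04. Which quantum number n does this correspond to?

n = 6

From E_n = n²π²ℏ²/(2md²) invert to n = √(2md²E)/(πℏ).
n = (4.95/π) × √(2 × 3.04 × 2.38) = 5.994 → n = 6.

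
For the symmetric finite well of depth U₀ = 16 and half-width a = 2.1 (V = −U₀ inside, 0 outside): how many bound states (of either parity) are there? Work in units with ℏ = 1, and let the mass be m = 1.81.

N = 11

Define the well-strength parameter z₀ = (a/ℏ)√(2mU₀) = 2.1 × √(2·1.81·16) = 15.98.
The even/odd transcendental equations gain one root per π/2 in z₀, giving N = 1 + ⌊2z₀/π⌋ = 1 + ⌊10.17⌋ = 11.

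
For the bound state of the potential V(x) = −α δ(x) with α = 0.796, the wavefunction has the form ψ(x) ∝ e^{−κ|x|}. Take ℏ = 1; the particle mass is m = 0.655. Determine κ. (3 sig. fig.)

Integrate −(ℏ²/2m)ψ'' − αδ(x)ψ = Eψ from −ε to +ε: the ψ'' term gives ψ'(0⁺) − ψ'(0⁻) and the δ term gives −(2mα/ℏ²)ψ(0).
With ψ ∝ e^{−κ|x|} this yields −2κ = −2mα/ℏ², so κ = mα/ℏ² = 0.5214.

κ = 0.521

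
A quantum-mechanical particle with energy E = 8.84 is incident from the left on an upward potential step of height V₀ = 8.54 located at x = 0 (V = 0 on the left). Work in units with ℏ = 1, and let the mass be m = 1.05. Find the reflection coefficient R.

On each side the TISE gives plane waves with k = √(2m(E − V))/ℏ: k₁ = √(2·1.05·8.84) = 4.309, k₂ = √(2·1.05·0.3) = 0.7937.
Matching ψ and ψ′ at x = 0 gives r = (k₁ − k₂)/(k₁ + k₂), so R = r² = 0.4746 and T = 1 − R = 0.5254.

R = 0.475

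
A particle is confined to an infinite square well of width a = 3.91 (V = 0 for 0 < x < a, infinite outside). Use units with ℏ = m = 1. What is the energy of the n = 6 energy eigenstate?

E = 11.6

The infinite-well eigenfunctions ψ_n = √(2/a) sin(nπx/a) vanish at both walls, giving E_n = n²π²ℏ²/(2ma²).
E_6 = 6² × π² / (2 × 1 × 3.91²) = 11.62.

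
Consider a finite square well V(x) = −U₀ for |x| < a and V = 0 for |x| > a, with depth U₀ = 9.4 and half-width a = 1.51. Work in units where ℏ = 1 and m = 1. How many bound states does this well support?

The dimensionless depth is z₀ = a√(2mU₀)/ℏ = 1.51 × √(18.80) = 6.547.
A new bound state (alternating even/odd) appears each time z₀ passes a multiple of π/2, so N = ⌊2z₀/π⌋ + 1 = ⌊4.168⌋ + 1 = 5.

N = 5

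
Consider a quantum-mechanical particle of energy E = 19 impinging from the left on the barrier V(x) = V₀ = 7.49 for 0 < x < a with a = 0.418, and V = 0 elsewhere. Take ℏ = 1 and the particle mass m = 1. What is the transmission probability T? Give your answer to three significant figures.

E > V₀: inside the barrier k₂ = √(2m(E − V₀))/ℏ = 4.798, k₂a = 2.006.
Matching at both interfaces gives T⁻¹ = 1 + V₀² sin²(k₂a) / [4E(E − V₀)] = 1.053, hence T = 0.950.

T = 0.950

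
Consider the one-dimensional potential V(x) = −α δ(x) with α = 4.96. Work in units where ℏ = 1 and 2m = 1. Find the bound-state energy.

The bound state is ψ(x) = √κ e^{−κ|x|}. The derivative jump ψ'(0⁺) − ψ'(0⁻) = −(2mα/ℏ²)ψ(0) fixes κ = mα/ℏ² = 2.480.
Then E = −ℏ²κ²/(2m) = −mα²/(2ℏ²) = -6.150.

E = -6.15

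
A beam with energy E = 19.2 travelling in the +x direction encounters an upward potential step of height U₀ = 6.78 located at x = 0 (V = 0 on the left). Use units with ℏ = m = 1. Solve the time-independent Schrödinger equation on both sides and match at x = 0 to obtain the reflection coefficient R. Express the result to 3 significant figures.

On each side the TISE gives plane waves with k = √(2m(E − V))/ℏ: k₁ = √(2·1·19.2) = 6.197, k₂ = √(2·1·12.42) = 4.984.
Matching ψ and ψ′ at x = 0 gives r = (k₁ − k₂)/(k₁ + k₂), so R = r² = 0.01177 and T = 1 − R = 0.9882.

R = 0.0118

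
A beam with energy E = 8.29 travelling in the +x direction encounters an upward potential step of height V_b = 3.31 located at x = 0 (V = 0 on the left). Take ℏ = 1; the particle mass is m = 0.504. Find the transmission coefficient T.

T = 0.984

On each side the TISE gives plane waves with k = √(2m(E − V))/ℏ: k₁ = √(2·0.504·8.29) = 2.891, k₂ = √(2·0.504·4.98) = 2.240.
Continuity of ψ and ψ′ at the step yields the reflection amplitude r = (k₁ − k₂)/(k₁ + k₂) = 0.1267; thus R = |r|² = 0.01606, T = 0.9839.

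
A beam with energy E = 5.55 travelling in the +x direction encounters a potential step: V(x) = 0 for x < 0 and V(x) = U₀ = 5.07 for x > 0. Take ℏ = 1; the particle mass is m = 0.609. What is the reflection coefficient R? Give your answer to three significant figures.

R = 0.298

The wavenumbers are k₁ = √(2mE)/ℏ = 2.600 on the left and k₂ = √(2m(E − U₀))/ℏ = 0.7646 on the right.
Matching ψ and ψ′ at x = 0 gives r = (k₁ − k₂)/(k₁ + k₂), so R = r² = 0.2976 and T = 1 − R = 0.7024.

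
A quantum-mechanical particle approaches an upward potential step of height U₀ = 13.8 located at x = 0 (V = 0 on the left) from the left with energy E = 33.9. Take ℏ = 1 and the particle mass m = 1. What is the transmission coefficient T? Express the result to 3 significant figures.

T = 0.983

The wavenumbers are k₁ = √(2mE)/ℏ = 8.234 on the left and k₂ = √(2m(E − U₀))/ℏ = 6.340 on the right.
Continuity of ψ and ψ′ at the step yields the reflection amplitude r = (k₁ − k₂)/(k₁ + k₂) = 0.1299; thus R = |r|² = 0.01688, T = 0.9831.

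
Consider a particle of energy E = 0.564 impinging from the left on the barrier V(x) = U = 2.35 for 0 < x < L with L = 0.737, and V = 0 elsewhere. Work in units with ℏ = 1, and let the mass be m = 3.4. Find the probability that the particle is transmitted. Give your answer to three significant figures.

Since E < U the interior solution is evanescent with decay constant κ = √(2m(U − E))/ℏ = 3.485.
κL = 2.568, sinh(κL) = 6.484.
The exact tunnelling result is T⁻¹ = 1 + U² sinh²(κL) / [4E(U − E)] = 58.63, so T = 0.0171.

T = 0.0171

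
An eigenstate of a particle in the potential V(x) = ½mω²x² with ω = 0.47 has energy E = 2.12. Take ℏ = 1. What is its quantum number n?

E_n = ℏω(n + ½) ⇒ n = E/(ℏω) − ½ = 2.12/0.47 − 0.5 = 4.011 → n = 4.

n = 4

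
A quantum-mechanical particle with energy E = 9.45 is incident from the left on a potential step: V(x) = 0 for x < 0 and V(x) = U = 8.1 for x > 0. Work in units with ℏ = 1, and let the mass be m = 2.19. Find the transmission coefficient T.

On each side the TISE gives plane waves with k = √(2m(E − V))/ℏ: k₁ = √(2·2.19·9.45) = 6.434, k₂ = √(2·2.19·1.35) = 2.432.
Matching ψ and ψ′ at x = 0 gives r = (k₁ − k₂)/(k₁ + k₂), so R = r² = 0.2038 and T = 1 − R = 0.7962.

T = 0.796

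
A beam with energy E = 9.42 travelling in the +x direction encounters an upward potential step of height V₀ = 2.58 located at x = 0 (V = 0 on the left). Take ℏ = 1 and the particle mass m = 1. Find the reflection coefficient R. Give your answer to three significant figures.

On each side the TISE gives plane waves with k = √(2m(E − V))/ℏ: k₁ = √(2·1·9.42) = 4.341, k₂ = √(2·1·6.84) = 3.699.
Matching ψ and ψ′ at x = 0 gives r = (k₁ − k₂)/(k₁ + k₂), so R = r² = 0.006375 and T = 1 − R = 0.9936.

R = 0.00637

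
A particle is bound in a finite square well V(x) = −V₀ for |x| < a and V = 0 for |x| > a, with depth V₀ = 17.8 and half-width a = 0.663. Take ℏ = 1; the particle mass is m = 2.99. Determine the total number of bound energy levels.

N = 5

The dimensionless depth is z₀ = a√(2mV₀)/ℏ = 0.663 × √(106.4) = 6.840.
A new bound state (alternating even/odd) appears each time z₀ passes a multiple of π/2, so N = ⌊2z₀/π⌋ + 1 = ⌊4.355⌋ + 1 = 5.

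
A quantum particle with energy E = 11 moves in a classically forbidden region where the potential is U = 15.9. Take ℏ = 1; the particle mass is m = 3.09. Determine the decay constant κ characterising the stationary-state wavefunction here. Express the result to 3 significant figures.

κ = 5.50

Since E < U the TISE in this region is ψ'' = κ²ψ with κ = √(2m(U − E))/ℏ.
κ = √(2 × 3.09 × 4.9) = 5.503.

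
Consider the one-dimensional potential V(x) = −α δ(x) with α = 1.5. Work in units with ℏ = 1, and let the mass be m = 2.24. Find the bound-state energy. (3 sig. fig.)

The bound state is ψ(x) = √κ e^{−κ|x|}. The derivative jump ψ'(0⁺) − ψ'(0⁻) = −(2mα/ℏ²)ψ(0) fixes κ = mα/ℏ² = 3.360.
Then E = −ℏ²κ²/(2m) = −mα²/(2ℏ²) = -2.520.

E = -2.52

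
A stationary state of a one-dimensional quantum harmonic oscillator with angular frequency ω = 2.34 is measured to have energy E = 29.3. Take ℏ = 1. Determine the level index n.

n = 12

E_n = ℏω(n + ½) ⇒ n = E/(ℏω) − ½ = 29.3/2.34 − 0.5 = 12.021 → n = 12.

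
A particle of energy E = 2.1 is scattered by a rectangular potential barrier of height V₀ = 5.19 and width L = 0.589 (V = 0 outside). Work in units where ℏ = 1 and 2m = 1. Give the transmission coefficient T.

Since E < V₀ the interior solution is evanescent with decay constant κ = √(2m(V₀ − E))/ℏ = 1.758.
κL = 1.035, sinh(κL) = 1.231.
The exact tunnelling result is T⁻¹ = 1 + V₀² sinh²(κL) / [4E(V₀ − E)] = 2.571, so T = 0.389.

T = 0.389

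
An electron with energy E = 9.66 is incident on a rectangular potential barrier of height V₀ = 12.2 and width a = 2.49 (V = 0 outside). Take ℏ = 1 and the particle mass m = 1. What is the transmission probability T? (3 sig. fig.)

Since E < V₀ the interior solution is evanescent with decay constant κ = √(2m(V₀ − E))/ℏ = 2.254.
κa = 5.612, sinh(κa) = 136.9.
Matching ψ, ψ′ at both faces gives T = [1 + V₀² sinh²(κa) / (4E(V₀ − E))]⁻¹ = 1/28410 = 0.0000352.

T = 0.0000352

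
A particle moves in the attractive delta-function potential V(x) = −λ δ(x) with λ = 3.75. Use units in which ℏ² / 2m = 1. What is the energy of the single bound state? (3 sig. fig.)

E = -3.52

For x ≠ 0 the bound state is ψ ∝ e^{−κ|x|}; integrating the TISE across the delta gives the cusp condition 2κ = 2mλ/ℏ², so κ = 1.875.
Then E = −ℏ²κ²/(2m) = −mλ²/(2ℏ²) = -3.516.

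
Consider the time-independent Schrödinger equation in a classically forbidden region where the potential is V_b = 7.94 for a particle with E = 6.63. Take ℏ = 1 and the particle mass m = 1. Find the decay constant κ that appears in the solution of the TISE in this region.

κ = 1.62

Since E < V_b the TISE in this region is ψ'' = κ²ψ with κ = √(2m(V_b − E))/ℏ.
κ = √(2 × 1 × 1.31) = 1.619.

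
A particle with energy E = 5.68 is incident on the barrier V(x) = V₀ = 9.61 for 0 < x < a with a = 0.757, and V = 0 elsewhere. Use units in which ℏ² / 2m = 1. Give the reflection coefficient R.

Since E < V₀ the interior solution is evanescent with decay constant κ = √(2m(V₀ − E))/ℏ = 1.982.
κa = 1.501, sinh(κa) = 2.131.
The exact tunnelling result is T⁻¹ = 1 + V₀² sinh²(κa) / [4E(V₀ − E)] = 5.697, so T = 0.176.
R = 1 − T = 0.824.

R = 0.824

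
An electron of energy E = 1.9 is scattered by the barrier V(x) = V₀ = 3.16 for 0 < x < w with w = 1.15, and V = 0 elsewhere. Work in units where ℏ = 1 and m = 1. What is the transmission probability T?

E < V₀: inside the barrier ψ ∝ e^{±κx} with κ = √(2m(V₀ − E))/ℏ = 1.587.
κw = 1.826, sinh(κw) = 3.023.
Matching ψ, ψ′ at both faces gives T = [1 + V₀² sinh²(κw) / (4E(V₀ − E))]⁻¹ = 1/10.53 = 0.0950.

T = 0.0950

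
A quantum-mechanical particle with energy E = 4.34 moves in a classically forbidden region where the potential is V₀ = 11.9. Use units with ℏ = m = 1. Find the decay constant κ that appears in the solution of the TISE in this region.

κ = 3.89

Since E < V₀ the TISE in this region is ψ'' = κ²ψ with κ = √(2m(V₀ − E))/ℏ.
κ = √(2 × 1 × 7.56) = 3.888.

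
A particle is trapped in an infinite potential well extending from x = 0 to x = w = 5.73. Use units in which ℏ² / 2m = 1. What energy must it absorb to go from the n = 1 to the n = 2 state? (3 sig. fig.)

E_n = n²π²ℏ²/(2mw²), so ΔE = (2² − 1²) π²ℏ²/(2mw²).
ΔE = 3 × π² / (2 × 0.5 × 5.73²) = 0.9018.

ΔE = 0.902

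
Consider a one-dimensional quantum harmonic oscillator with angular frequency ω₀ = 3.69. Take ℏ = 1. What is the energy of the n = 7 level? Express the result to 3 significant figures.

Using E_n = (n + ½)ℏω₀: E_7 = 7.5 × 3.69 = 27.68.

E = 27.7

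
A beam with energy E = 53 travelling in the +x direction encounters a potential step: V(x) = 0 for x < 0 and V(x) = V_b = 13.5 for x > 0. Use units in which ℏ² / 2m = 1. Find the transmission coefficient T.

On each side the TISE gives plane waves with k = √(2m(E − V))/ℏ: k₁ = √(2·½·53) = 7.280, k₂ = √(2·½·39.5) = 6.285.
Matching ψ and ψ′ at x = 0 gives r = (k₁ − k₂)/(k₁ + k₂), so R = r² = 0.005383 and T = 1 − R = 0.9946.

T = 0.995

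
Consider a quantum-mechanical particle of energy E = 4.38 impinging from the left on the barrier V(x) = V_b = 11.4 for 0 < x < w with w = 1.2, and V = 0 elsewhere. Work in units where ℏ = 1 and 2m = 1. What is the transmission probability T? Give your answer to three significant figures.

E < V_b: inside the barrier ψ ∝ e^{±κx} with κ = √(2m(V_b − E))/ℏ = 2.650.
κw = 3.179, sinh(κw) = 12.00.
Matching ψ, ψ′ at both faces gives T = [1 + V_b² sinh²(κw) / (4E(V_b − E))]⁻¹ = 1/153.1 = 0.00653.

T = 0.00653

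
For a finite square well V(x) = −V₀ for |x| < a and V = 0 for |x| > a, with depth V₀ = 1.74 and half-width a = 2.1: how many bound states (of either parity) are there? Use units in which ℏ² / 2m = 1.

The dimensionless depth is z₀ = a√(2mV₀)/ℏ = 2.1 × √(1.740) = 2.770.
A new bound state (alternating even/odd) appears each time z₀ passes a multiple of π/2, so N = ⌊2z₀/π⌋ + 1 = ⌊1.763⌋ + 1 = 2.

N = 2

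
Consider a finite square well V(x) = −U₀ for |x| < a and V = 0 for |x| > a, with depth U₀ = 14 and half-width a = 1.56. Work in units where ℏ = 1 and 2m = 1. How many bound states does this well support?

The dimensionless depth is z₀ = a√(2mU₀)/ℏ = 1.56 × √(14.00) = 5.837.
The even/odd transcendental equations gain one root per π/2 in z₀, giving N = 1 + ⌊2z₀/π⌋ = 1 + ⌊3.716⌋ = 4.

N = 4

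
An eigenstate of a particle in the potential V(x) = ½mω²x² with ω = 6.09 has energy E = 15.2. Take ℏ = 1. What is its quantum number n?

n = 2

Invert E_n = (n + ½)ℏω: n = E/ℏω − ½ = 1.996, so n = 2.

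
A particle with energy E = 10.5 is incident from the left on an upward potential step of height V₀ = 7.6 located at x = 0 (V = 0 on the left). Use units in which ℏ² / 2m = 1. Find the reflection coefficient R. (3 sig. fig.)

R = 0.0967

The wavenumbers are k₁ = √(2mE)/ℏ = 3.240 on the left and k₂ = √(2m(E − V₀))/ℏ = 1.703 on the right.
Continuity of ψ and ψ′ at the step yields the reflection amplitude r = (k₁ − k₂)/(k₁ + k₂) = 0.3110; thus R = |r|² = 0.09673, T = 0.9033.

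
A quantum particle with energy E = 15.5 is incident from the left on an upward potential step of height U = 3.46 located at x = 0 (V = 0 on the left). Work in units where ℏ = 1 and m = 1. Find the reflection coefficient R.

On each side the TISE gives plane waves with k = √(2m(E − V))/ℏ: k₁ = √(2·1·15.5) = 5.568, k₂ = √(2·1·12.04) = 4.907.
Matching ψ and ψ′ at x = 0 gives r = (k₁ − k₂)/(k₁ + k₂), so R = r² = 0.003978 and T = 1 − R = 0.9960.

R = 0.00398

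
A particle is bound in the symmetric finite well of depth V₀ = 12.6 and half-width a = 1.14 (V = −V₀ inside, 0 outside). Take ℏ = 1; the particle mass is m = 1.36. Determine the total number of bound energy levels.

N = 5

Define the well-strength parameter z₀ = (a/ℏ)√(2mV₀) = 1.14 × √(2·1.36·12.6) = 6.674.
A new bound state (alternating even/odd) appears each time z₀ passes a multiple of π/2, so N = ⌊2z₀/π⌋ + 1 = ⌊4.249⌋ + 1 = 5.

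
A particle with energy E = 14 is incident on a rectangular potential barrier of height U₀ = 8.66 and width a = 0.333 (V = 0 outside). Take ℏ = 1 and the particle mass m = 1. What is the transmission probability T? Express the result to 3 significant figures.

E > U₀: inside the barrier k₂ = √(2m(E − U₀))/ℏ = 3.268, k₂a = 1.088.
T = [1 + U₀² sin²(k₂a) / (4E(E − U₀))]⁻¹ = 1/1.197 = 0.836.

T = 0.836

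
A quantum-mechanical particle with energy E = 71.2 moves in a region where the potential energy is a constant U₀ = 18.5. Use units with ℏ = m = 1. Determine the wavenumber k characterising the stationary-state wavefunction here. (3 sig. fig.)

k = 10.3

With E > U₀ the solution is oscillatory, ψ ∝ e^{±ikx} with k = √(2m(E − U₀))/ℏ.
k = √(2 × 1 × 52.7) = 10.27.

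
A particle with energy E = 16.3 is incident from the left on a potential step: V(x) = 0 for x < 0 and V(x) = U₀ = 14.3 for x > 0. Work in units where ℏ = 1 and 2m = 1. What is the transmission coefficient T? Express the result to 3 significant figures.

The wavenumbers are k₁ = √(2mE)/ℏ = 4.037 on the left and k₂ = √(2m(E − U₀))/ℏ = 1.414 on the right.
Continuity of ψ and ψ′ at the step yields the reflection amplitude r = (k₁ − k₂)/(k₁ + k₂) = 0.4812; thus R = |r|² = 0.2315, T = 0.7685.

T = 0.768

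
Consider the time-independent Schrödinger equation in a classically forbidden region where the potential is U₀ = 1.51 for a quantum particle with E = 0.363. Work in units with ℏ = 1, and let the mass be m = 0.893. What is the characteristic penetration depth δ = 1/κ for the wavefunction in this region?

δ = 0.699

Since E < U₀ the TISE in this region is ψ'' = κ²ψ with κ = √(2m(U₀ − E))/ℏ.
κ = √(2 × 0.893 × 1.147) = 1.431. The penetration depth is δ = 1/κ = 0.699.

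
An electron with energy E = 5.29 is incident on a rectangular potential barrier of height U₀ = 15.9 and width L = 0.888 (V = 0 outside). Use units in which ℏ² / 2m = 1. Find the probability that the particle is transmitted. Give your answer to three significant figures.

T = 0.0109

E < U₀: inside the barrier ψ ∝ e^{±κx} with κ = √(2m(U₀ − E))/ℏ = 3.257.
κL = 2.892, sinh(κL) = 8.991.
The exact tunnelling result is T⁻¹ = 1 + U₀² sinh²(κL) / [4E(U₀ − E)] = 92.03, so T = 0.0109.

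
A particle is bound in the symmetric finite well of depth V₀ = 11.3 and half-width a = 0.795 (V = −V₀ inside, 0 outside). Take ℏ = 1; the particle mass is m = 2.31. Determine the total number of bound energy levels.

N = 4

Define the well-strength parameter z₀ = (a/ℏ)√(2mV₀) = 0.795 × √(2·2.31·11.3) = 5.744.
A new bound state (alternating even/odd) appears each time z₀ passes a multiple of π/2, so N = ⌊2z₀/π⌋ + 1 = ⌊3.657⌋ + 1 = 4.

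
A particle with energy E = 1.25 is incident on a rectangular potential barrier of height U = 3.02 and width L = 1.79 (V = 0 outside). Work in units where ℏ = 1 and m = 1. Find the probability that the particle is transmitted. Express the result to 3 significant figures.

T = 0.00460

Since E < U the interior solution is evanescent with decay constant κ = √(2m(U − E))/ℏ = 1.881.
κL = 3.368, sinh(κL) = 14.49.
The exact tunnelling result is T⁻¹ = 1 + U² sinh²(κL) / [4E(U − E)] = 217.4, so T = 0.00460.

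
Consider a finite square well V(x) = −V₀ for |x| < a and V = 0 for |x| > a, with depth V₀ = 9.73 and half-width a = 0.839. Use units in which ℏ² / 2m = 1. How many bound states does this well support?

Define the well-strength parameter z₀ = (a/ℏ)√(2mV₀) = 0.839 × √(2·0.5·9.73) = 2.617.
The even/odd transcendental equations gain one root per π/2 in z₀, giving N = 1 + ⌊2z₀/π⌋ = 1 + ⌊1.666⌋ = 2.

N = 2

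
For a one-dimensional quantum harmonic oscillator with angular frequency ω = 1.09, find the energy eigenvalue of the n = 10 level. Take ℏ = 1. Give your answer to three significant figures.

E = 11.4

Using E_n = (n + ½)ℏω: E_10 = 10.5 × 1.09 = 11.45.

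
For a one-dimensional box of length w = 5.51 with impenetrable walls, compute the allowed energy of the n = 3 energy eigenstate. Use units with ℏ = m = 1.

The infinite-well eigenfunctions ψ_n = √(2/w) sin(nπx/w) vanish at both walls, giving E_n = n²π²ℏ²/(2mw²).
E_3 = 3² × π² / (2 × 1 × 5.51²) = 1.463.

E = 1.46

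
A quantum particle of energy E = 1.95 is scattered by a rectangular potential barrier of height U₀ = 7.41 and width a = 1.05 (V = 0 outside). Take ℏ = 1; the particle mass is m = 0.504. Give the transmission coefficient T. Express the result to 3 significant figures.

E < U₀: inside the barrier ψ ∝ e^{±κx} with κ = √(2m(U₀ − E))/ℏ = 2.346.
κa = 2.463, sinh(κa) = 5.829.
Matching ψ, ψ′ at both faces gives T = [1 + U₀² sinh²(κa) / (4E(U₀ − E))]⁻¹ = 1/44.81 = 0.0223.

T = 0.0223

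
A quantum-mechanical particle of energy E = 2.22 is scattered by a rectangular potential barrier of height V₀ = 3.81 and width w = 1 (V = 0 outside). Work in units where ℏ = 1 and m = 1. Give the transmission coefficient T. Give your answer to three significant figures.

T = 0.104

E < V₀: inside the barrier ψ ∝ e^{±κx} with κ = √(2m(V₀ − E))/ℏ = 1.783.
κw = 1.783, sinh(κw) = 2.891.
The exact tunnelling result is T⁻¹ = 1 + V₀² sinh²(κw) / [4E(V₀ − E)] = 9.590, so T = 0.104.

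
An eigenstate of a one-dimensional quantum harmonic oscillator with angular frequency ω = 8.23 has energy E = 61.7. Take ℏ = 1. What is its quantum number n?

E_n = ℏω(n + ½) ⇒ n = E/(ℏω) − ½ = 61.7/8.23 − 0.5 = 6.997 → n = 7.

n = 7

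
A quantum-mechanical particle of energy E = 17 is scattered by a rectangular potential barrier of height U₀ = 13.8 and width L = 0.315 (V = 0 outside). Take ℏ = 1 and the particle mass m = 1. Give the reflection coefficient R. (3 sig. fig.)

R = 0.309

Above the barrier the interior wavenumber is k₂ = √(2m(E − U₀))/ℏ = 2.530, giving phase k₂L = 0.7969.
Matching at both interfaces gives T⁻¹ = 1 + U₀² sin²(k₂L) / [4E(E − U₀)] = 1.448, hence T = 0.691.
R = 1 − T = 0.309.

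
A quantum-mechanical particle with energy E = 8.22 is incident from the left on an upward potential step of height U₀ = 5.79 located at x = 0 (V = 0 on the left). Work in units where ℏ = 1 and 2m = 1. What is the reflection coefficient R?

On each side the TISE gives plane waves with k = √(2m(E − V))/ℏ: k₁ = √(2·½·8.22) = 2.867, k₂ = √(2·½·2.43) = 1.559.
Continuity of ψ and ψ′ at the step yields the reflection amplitude r = (k₁ − k₂)/(k₁ + k₂) = 0.2956; thus R = |r|² = 0.08737, T = 0.9126.

R = 0.0874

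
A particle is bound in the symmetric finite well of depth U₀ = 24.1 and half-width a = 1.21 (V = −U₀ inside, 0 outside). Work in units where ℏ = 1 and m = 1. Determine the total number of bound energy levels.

Define the well-strength parameter z₀ = (a/ℏ)√(2mU₀) = 1.21 × √(2·1·24.1) = 8.401.
The even/odd transcendental equations gain one root per π/2 in z₀, giving N = 1 + ⌊2z₀/π⌋ = 1 + ⌊5.348⌋ = 6.

N = 6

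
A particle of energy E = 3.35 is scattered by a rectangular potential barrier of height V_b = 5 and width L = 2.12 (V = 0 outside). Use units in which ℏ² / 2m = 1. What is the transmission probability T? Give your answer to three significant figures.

T = 0.0152

Since E < V_b the interior solution is evanescent with decay constant κ = √(2m(V_b − E))/ℏ = 1.285.
κL = 2.723, sinh(κL) = 7.582.
Matching ψ, ψ′ at both faces gives T = [1 + V_b² sinh²(κL) / (4E(V_b − E))]⁻¹ = 1/65.99 = 0.0152.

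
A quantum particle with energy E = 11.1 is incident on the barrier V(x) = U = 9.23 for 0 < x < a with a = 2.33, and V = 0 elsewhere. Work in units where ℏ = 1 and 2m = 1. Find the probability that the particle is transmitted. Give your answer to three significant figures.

E > U: inside the barrier k₂ = √(2m(E − U))/ℏ = 1.367, k₂a = 3.186.
Matching at both interfaces gives T⁻¹ = 1 + U² sin²(k₂a) / [4E(E − U)] = 1.002, hence T = 0.998.

T = 0.998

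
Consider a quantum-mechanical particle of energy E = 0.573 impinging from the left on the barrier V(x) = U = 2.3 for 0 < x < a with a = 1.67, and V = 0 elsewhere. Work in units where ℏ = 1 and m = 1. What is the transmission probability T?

E < U: inside the barrier ψ ∝ e^{±κx} with κ = √(2m(U − E))/ℏ = 1.858.
κa = 3.104, sinh(κa) = 11.12.
The exact tunnelling result is T⁻¹ = 1 + U² sinh²(κa) / [4E(U − E)] = 166.2, so T = 0.00602.

T = 0.00602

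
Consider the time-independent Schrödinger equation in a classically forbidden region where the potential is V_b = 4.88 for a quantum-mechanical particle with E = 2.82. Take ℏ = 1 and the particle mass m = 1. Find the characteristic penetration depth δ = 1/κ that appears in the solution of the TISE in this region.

Since E < V_b the TISE in this region is ψ'' = κ²ψ with κ = √(2m(V_b − E))/ℏ.
κ = √(2 × 1 × 2.06) = 2.030. The penetration depth is δ = 1/κ = 0.493.

δ = 0.493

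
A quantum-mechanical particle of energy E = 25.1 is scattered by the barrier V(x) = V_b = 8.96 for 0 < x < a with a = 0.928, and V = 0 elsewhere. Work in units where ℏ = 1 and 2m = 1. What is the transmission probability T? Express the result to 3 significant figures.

Above the barrier the interior wavenumber is k₂ = √(2m(E − V_b))/ℏ = 4.017, giving phase k₂a = 3.728.
Matching at both interfaces gives T⁻¹ = 1 + V_b² sin²(k₂a) / [4E(E − V_b)] = 1.015, hence T = 0.985.

T = 0.985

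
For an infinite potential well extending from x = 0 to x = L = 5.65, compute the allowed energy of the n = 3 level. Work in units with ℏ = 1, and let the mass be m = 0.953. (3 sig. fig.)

E = 1.46

The infinite-well eigenfunctions ψ_n = √(2/L) sin(nπx/L) vanish at both walls, giving E_n = n²π²ℏ²/(2mL²).
E_3 = 3² × π² / (2 × 0.953 × 5.65²) = 1.460.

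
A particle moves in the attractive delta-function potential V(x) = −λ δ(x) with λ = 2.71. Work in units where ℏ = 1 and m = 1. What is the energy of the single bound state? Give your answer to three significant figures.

E = -3.67

For x ≠ 0 the bound state is ψ ∝ e^{−κ|x|}; integrating the TISE across the delta gives the cusp condition 2κ = 2mλ/ℏ², so κ = 2.710.
Then E = −ℏ²κ²/(2m) = −mλ²/(2ℏ²) = -3.672.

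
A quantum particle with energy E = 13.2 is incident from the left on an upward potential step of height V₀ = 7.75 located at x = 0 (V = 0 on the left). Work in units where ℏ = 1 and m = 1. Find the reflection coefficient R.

R = 0.0474

The wavenumbers are k₁ = √(2mE)/ℏ = 5.138 on the left and k₂ = √(2m(E − V₀))/ℏ = 3.302 on the right.
Matching ψ and ψ′ at x = 0 gives r = (k₁ − k₂)/(k₁ + k₂), so R = r² = 0.04736 and T = 1 − R = 0.9526.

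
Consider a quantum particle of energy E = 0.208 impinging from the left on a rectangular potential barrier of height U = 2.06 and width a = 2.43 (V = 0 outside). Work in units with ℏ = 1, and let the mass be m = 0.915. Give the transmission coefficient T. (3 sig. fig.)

E < U: inside the barrier ψ ∝ e^{±κx} with κ = √(2m(U − E))/ℏ = 1.841.
κa = 4.474, sinh(κa) = 43.83.
Matching ψ, ψ′ at both faces gives T = [1 + U² sinh²(κa) / (4E(U − E))]⁻¹ = 1/5291 = 0.000189.

T = 0.000189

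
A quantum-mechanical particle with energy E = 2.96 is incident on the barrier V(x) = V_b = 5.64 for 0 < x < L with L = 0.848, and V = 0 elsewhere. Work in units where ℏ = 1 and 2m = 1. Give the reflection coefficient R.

Since E < V_b the interior solution is evanescent with decay constant κ = √(2m(V_b − E))/ℏ = 1.637.
κL = 1.388, sinh(κL) = 1.879.
The exact tunnelling result is T⁻¹ = 1 + V_b² sinh²(κL) / [4E(V_b − E)] = 4.540, so T = 0.220.
R = 1 − T = 0.780.

R = 0.780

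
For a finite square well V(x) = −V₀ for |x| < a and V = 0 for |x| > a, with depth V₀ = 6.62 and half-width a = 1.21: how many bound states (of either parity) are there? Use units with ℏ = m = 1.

N = 3

The dimensionless depth is z₀ = a√(2mV₀)/ℏ = 1.21 × √(13.24) = 4.403.
The even/odd transcendental equations gain one root per π/2 in z₀, giving N = 1 + ⌊2z₀/π⌋ = 1 + ⌊2.803⌋ = 3.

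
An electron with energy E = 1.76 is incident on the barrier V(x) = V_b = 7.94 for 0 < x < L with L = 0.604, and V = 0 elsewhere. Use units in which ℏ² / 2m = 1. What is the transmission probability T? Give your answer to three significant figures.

T = 0.132

E < V_b: inside the barrier ψ ∝ e^{±κx} with κ = √(2m(V_b − E))/ℏ = 2.486.
κL = 1.502, sinh(κL) = 2.133.
The exact tunnelling result is T⁻¹ = 1 + V_b² sinh²(κL) / [4E(V_b − E)] = 7.592, so T = 0.132.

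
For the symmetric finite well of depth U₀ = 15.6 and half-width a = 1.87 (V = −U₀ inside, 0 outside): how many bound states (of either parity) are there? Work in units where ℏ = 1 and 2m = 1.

N = 5

The dimensionless depth is z₀ = a√(2mU₀)/ℏ = 1.87 × √(15.60) = 7.386.
The even/odd transcendental equations gain one root per π/2 in z₀, giving N = 1 + ⌊2z₀/π⌋ = 1 + ⌊4.702⌋ = 5.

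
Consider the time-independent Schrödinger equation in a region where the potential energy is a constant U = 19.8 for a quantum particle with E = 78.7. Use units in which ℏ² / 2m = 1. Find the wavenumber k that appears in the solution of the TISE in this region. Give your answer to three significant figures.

With E > U the solution is oscillatory, ψ ∝ e^{±ikx} with k = √(2m(E − U))/ℏ.
k = √(2 × 0.5 × 58.9) = 7.675.

k = 7.67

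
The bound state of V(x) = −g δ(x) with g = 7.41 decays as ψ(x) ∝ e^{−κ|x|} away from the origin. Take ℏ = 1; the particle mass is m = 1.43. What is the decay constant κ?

Integrating the TISE across x = 0 gives the cusp condition ψ'(0⁺) − ψ'(0⁻) = −(2mg/ℏ²)ψ(0).
With ψ ∝ e^{−κ|x|} this yields −2κ = −2mg/ℏ², so κ = mg/ℏ² = 10.60.

κ = 10.6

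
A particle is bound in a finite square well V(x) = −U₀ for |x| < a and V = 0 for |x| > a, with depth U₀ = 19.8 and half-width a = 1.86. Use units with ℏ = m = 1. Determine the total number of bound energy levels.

N = 8

The dimensionless depth is z₀ = a√(2mU₀)/ℏ = 1.86 × √(39.60) = 11.70.
The even/odd transcendental equations gain one root per π/2 in z₀, giving N = 1 + ⌊2z₀/π⌋ = 1 + ⌊7.451⌋ = 8.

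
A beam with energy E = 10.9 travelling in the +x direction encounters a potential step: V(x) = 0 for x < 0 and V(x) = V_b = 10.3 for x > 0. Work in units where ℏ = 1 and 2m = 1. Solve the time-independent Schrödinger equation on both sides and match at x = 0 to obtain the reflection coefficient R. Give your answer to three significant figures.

The wavenumbers are k₁ = √(2mE)/ℏ = 3.302 on the left and k₂ = √(2m(E − V_b))/ℏ = 0.7746 on the right.
Matching ψ and ψ′ at x = 0 gives r = (k₁ − k₂)/(k₁ + k₂), so R = r² = 0.3843 and T = 1 − R = 0.6157.

R = 0.384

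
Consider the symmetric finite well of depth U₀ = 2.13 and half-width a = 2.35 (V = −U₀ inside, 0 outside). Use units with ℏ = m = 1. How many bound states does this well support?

Define the well-strength parameter z₀ = (a/ℏ)√(2mU₀) = 2.35 × √(2·1·2.13) = 4.850.
The even/odd transcendental equations gain one root per π/2 in z₀, giving N = 1 + ⌊2z₀/π⌋ = 1 + ⌊3.088⌋ = 4.

N = 4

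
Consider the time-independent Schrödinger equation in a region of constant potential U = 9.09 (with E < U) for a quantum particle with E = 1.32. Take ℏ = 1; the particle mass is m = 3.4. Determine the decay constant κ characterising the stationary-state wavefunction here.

Since E < U the TISE in this region is ψ'' = κ²ψ with κ = √(2m(U − E))/ℏ.
κ = √(2 × 3.4 × 7.77) = 7.269.

κ = 7.27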